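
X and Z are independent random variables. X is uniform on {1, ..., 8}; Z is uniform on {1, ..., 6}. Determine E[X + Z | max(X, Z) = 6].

102/11

P(max(X, Z) = 6) = 11/48.
Summing (X+Z)·P(x,y) over outcomes with max(X, Z) = 6 gives 17/8.
E[X + Z | max(X, Z) = 6] = (17/8) / (11/48) = 102/11.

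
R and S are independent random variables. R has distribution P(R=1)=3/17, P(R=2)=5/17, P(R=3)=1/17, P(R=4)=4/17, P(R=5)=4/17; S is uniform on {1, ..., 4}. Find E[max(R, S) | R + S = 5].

46/13

P(R + S = 5) = 13/68.
Summing max(R,S)·P(x,y) over outcomes with R + S = 5 gives 23/34.
E[max(R, S) | R + S = 5] = (23/34) / (13/68) = 46/13.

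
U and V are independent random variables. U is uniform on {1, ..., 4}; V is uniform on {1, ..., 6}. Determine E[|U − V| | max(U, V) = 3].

6/5

Outcomes with max(U, V) = 3: (1,3), (2,3), (3,1), (3,2), (3,3), each with probability 1/24.
E[|U − V| | max(U, V) = 3] = (2 + 1 + 2 + 1 + 0) / 5 = 6/5.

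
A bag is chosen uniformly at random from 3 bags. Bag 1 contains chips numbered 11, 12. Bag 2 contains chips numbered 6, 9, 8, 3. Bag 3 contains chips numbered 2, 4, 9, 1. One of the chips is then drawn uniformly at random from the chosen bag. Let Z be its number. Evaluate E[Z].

22/3

E[Z | bag 1] = (11+12)/2 = 23/2.
E[Z | bag 2] = (6+9+8+3)/4 = 13/2.
E[Z | bag 3] = (2+4+9+1)/4 = 4.
E[Z] = (1/3)·(23/2) + (1/3)·(13/2) + (1/3)·(4) = 22/3.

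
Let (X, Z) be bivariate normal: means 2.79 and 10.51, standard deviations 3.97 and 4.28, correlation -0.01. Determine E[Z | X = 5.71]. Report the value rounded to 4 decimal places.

10.4785

The regression of Z on X has slope ρ·σ_Z/σ_X and passes through (μ_X, μ_Z).
E[Z | X=5.71] = 10.51 + (-0.01)·(4.28/3.97)·(5.71 − (2.79)) = 10.51 + (-0.010781)·(2.92) = 10.4785.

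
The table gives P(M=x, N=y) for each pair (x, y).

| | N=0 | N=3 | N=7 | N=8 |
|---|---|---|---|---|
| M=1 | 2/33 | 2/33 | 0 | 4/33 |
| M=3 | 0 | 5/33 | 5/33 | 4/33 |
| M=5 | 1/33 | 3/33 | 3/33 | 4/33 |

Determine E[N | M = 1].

19/4

P(M = 1) = 8/33.
Σ N·P over the event = 0·(2/33) + 3·(2/33) + 8·(4/33) = 38/33.
E[N | M = 1] = (38/33) / (8/33) = 19/4.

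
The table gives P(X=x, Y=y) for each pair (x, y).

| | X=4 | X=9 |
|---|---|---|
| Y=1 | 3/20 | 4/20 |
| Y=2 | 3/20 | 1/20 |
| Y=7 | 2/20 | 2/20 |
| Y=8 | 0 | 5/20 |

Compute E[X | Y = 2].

21/4

P(Y = 2) = 1/5.
Σ X·P over the event = 4·(3/20) + 9·(1/20) = 21/20.
E[X | Y = 2] = (21/20) / (1/5) = 21/4.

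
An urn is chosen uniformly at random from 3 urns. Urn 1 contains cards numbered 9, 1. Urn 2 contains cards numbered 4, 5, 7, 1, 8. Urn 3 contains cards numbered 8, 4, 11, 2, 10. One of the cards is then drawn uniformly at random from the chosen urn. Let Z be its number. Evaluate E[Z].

17/3

E[Z | urn 1] = (9+1)/2 = 5.
E[Z | urn 2] = (4+5+7+1+8)/5 = 5.
E[Z | urn 3] = (8+4+11+2+10)/5 = 7.
By the law of total expectation,
E[Z] = (1/3)·(5) + (1/3)·(5) + (1/3)·(7) = 17/3.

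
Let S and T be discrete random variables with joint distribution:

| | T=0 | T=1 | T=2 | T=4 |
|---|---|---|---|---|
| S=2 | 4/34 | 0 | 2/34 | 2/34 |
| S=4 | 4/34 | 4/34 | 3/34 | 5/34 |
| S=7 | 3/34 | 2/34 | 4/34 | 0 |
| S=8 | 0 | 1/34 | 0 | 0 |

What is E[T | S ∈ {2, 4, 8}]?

43/25

P(S ∈ {2, 4, 8}) = 25/34.
Σ T·P over the event = 0·(4/34) + 2·(2/34) + 4·(2/34) + 0·(4/34) + 1·(4/34) + 2·(3/34) + 4·(5/34) + 1·(1/34) = 43/34.
E[T | S ∈ {2, 4, 8}] = (43/34) / (25/34) = 43/25.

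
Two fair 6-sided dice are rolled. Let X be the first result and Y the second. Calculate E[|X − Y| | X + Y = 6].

12/5

Outcomes with X + Y = 6: (1,5), (2,4), (3,3), (4,2), (5,1), each with probability 1/36.
E[|X − Y| | X + Y = 6] = (4 + 2 + 0 + 2 + 4) / 5 = 12/5.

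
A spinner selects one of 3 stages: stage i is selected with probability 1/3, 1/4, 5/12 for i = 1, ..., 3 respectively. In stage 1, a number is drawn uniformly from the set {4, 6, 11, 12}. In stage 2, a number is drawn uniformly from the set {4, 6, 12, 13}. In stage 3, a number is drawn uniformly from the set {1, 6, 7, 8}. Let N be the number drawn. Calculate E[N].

E[N | stage 1] = (4+6+11+12)/4 = 33/4.
E[N | stage 2] = (4+6+12+13)/4 = 35/4.
E[N | stage 3] = (1+6+7+8)/4 = 11/2.
E[N] = (1/3)·(33/4) + (1/4)·(35/4) + (5/12)·(11/2) = 347/48.

347/48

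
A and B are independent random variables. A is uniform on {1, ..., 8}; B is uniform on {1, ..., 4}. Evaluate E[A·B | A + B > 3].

355/29

P(A + B > 3) = 29/32.
Summing AB·P(x,y) over outcomes with A + B > 3 gives 355/32.
E[A·B | A + B > 3] = (355/32) / (29/32) = 355/29.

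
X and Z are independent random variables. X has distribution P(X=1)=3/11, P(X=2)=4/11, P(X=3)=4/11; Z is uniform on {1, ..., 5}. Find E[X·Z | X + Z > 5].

P(X + Z > 5) = 23/55.
Summing XZ·P(x,y) over outcomes with X + Z > 5 gives 21/5.
E[X·Z | X + Z > 5] = (21/5) / (23/55) = 231/23.

231/23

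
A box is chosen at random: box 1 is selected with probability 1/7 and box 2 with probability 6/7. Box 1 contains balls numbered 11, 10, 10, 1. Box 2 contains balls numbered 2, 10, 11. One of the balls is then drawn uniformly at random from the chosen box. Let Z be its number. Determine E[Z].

E[Z | box 1] = (11+10+10+1)/4 = 8.
E[Z | box 2] = (2+10+11)/3 = 23/3.
By the law of total expectation,
E[Z] = (1/7)·(8) + (6/7)·(23/3) = 54/7.

54/7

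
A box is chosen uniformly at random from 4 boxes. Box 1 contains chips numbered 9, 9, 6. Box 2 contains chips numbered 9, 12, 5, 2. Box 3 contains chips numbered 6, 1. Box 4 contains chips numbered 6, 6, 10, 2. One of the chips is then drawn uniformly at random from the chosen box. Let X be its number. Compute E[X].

E[X | box 1] = (9+9+6)/3 = 8.
E[X | box 2] = (9+12+5+2)/4 = 7.
E[X | box 3] = (6+1)/2 = 7/2.
E[X | box 4] = (6+6+10+2)/4 = 6.
By the law of total expectation,
E[X] = (1/4)·(8) + (1/4)·(7) + (1/4)·(7/2) + (1/4)·(6) = 49/8.

49/8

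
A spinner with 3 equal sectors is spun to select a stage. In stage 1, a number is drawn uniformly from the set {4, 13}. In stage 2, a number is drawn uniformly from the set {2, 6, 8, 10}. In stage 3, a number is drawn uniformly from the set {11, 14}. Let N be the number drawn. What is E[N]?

E[N | stage 1] = (4+13)/2 = 17/2.
E[N | stage 2] = (2+6+8+10)/4 = 13/2.
E[N | stage 3] = (11+14)/2 = 25/2.
E[N] = (1/3)·(17/2) + (1/3)·(13/2) + (1/3)·(25/2) = 55/6.

55/6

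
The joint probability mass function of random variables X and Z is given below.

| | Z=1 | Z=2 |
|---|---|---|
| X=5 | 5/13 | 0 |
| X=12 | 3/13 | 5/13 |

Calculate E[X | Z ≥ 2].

P(Z ≥ 2) = 5/13.
Σ X·P over the event = 12·(5/13) = 60/13.
E[X | Z ≥ 2] = (60/13) / (5/13) = 12.

12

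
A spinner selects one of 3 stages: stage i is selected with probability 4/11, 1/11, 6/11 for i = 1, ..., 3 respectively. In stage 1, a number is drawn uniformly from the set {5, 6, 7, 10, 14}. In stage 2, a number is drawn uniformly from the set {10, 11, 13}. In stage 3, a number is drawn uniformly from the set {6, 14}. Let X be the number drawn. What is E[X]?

1574/165

E[X | stage 1] = (5+6+7+10+14)/5 = 42/5.
E[X | stage 2] = (10+11+13)/3 = 34/3.
E[X | stage 3] = (6+14)/2 = 10.
E[X] = (4/11)·(42/5) + (1/11)·(34/3) + (6/11)·(10) = 1574/165.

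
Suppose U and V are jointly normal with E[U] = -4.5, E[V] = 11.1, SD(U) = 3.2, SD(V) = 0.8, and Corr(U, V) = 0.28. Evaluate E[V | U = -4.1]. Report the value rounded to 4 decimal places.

11.1280

E[V | U=x] = μ_V + ρ(σ_V/σ_U)(x − μ_U) for jointly normal variables.
E[V | U=-4.1] = 11.1 + (0.28)·(0.8/3.2)·(-4.1 − (-4.5)) = 11.1 + (0.07)·(0.4) = 11.1280.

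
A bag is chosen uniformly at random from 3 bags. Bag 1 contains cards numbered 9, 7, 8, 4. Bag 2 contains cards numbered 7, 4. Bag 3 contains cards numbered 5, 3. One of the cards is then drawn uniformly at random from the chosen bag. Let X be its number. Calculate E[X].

11/2

E[X | bag 1] = (9+7+8+4)/4 = 7.
E[X | bag 2] = (7+4)/2 = 11/2.
E[X | bag 3] = (5+3)/2 = 4.
By the law of total expectation,
E[X] = (1/3)·(7) + (1/3)·(11/2) + (1/3)·(4) = 11/2.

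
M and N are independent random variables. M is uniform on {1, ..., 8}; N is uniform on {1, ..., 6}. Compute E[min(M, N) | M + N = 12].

5

P(M + N = 12) = 1/16.
Summing min(M,N)·P(x,y) over outcomes with M + N = 12 gives 5/16.
E[min(M, N) | M + N = 12] = (5/16) / (1/16) = 5.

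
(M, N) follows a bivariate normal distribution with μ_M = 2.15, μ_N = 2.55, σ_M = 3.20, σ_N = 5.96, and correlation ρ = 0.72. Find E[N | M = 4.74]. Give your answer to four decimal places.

The regression of N on M has slope ρ·σ_N/σ_M and passes through (μ_M, μ_N).
E[N | M=4.74] = 2.55 + (0.72)·(5.96/3.20)·(4.74 − (2.15)) = 2.55 + (1.341)·(2.59) = 6.0232.

6.0232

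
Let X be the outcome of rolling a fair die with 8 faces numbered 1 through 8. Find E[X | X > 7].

Given X > 7, X is equally likely to be any of {8}.
E[X | X > 7] = (8) / 1 = 8.

8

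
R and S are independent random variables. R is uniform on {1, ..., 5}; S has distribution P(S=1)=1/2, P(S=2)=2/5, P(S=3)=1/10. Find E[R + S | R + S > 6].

43/6

P(R + S > 6) = 3/25.
Summing (R+S)·P(x,y) over outcomes with R + S > 6 gives 43/50.
E[R + S | R + S > 6] = (43/50) / (3/25) = 43/6.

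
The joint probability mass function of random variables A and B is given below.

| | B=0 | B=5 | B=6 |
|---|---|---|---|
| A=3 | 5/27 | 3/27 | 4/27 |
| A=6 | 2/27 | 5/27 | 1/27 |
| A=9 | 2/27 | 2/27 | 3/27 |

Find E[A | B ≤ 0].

P(B ≤ 0) = 1/3.
Σ A·P over the event = 3·(5/27) + 6·(2/27) + 9·(2/27) = 5/3.
E[A | B ≤ 0] = (5/3) / (1/3) = 5.

5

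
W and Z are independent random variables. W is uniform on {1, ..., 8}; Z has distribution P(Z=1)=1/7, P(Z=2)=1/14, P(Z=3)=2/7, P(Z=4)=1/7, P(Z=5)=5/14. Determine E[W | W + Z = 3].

5/3

P(W + Z = 3) = 3/112.
Summing W·P(x,y) over outcomes with W + Z = 3 gives 5/112.
E[W | W + Z = 3] = (5/112) / (3/112) = 5/3.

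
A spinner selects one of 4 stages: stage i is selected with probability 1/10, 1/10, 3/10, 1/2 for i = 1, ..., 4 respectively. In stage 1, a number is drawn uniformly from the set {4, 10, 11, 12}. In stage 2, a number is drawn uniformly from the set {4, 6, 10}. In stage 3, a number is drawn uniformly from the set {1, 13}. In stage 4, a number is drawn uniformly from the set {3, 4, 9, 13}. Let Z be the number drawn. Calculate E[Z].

439/60

E[Z | stage 1] = (4+10+11+12)/4 = 37/4.
E[Z | stage 2] = (4+6+10)/3 = 20/3.
E[Z | stage 3] = (1+13)/2 = 7.
E[Z | stage 4] = (3+4+9+13)/4 = 29/4.
By the law of total expectation,
E[Z] = (1/10)·(37/4) + (1/10)·(20/3) + (3/10)·(7) + (1/2)·(29/4) = 439/60.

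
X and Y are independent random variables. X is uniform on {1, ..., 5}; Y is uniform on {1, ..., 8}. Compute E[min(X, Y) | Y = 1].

1

Outcomes with Y = 1: (1,1), (2,1), (3,1), (4,1), (5,1), each with probability 1/40.
E[min(X, Y) | Y = 1] = (1 + 1 + 1 + 1 + 1) / 5 = 1.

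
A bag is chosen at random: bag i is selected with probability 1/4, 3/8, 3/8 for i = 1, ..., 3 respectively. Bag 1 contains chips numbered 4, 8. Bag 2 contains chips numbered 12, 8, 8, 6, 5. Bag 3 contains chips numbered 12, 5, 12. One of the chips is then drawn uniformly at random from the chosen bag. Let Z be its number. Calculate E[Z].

E[Z | bag 1] = (4+8)/2 = 6.
E[Z | bag 2] = (12+8+8+6+5)/5 = 39/5.
E[Z | bag 3] = (12+5+12)/3 = 29/3.
E[Z] = (1/4)·(6) + (3/8)·(39/5) + (3/8)·(29/3) = 161/20.

161/20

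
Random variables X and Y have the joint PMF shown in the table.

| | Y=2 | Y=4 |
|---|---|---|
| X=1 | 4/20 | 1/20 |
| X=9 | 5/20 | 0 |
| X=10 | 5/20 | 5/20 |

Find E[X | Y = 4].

P(Y = 4) = 3/10.
Summing X·P(X=x,Y=y) over the conditioning event gives 51/20.
E[X | Y = 4] = (51/20) / (3/10) = 17/2.

17/2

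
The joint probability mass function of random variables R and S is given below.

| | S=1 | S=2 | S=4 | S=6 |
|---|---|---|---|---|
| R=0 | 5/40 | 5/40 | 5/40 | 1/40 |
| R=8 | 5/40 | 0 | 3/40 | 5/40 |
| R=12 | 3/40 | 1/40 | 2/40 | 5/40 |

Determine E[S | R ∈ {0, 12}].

P(R ∈ {0, 12}) = 27/40.
Σ S·P over the event = 1·(5/40) + 2·(5/40) + 4·(5/40) + 6·(1/40) + 1·(3/40) + 2·(1/40) + 4·(2/40) + 6·(5/40) = 21/10.
E[S | R ∈ {0, 12}] = (21/10) / (27/40) = 28/9.

28/9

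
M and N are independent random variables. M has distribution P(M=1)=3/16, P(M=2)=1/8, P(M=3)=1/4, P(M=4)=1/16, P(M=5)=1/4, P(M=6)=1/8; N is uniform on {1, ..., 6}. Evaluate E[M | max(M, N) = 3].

43/17

P(max(M, N) = 3) = 17/96.
Summing M·P(x,y) over outcomes with max(M, N) = 3 gives 43/96.
E[M | max(M, N) = 3] = (43/96) / (17/96) = 43/17.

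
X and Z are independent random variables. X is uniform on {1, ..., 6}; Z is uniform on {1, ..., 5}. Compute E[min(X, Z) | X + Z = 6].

Outcomes with X + Z = 6: (1,5), (2,4), (3,3), (4,2), (5,1), each with probability 1/30.
E[min(X, Z) | X + Z = 6] = (1 + 2 + 3 + 2 + 1) / 5 = 9/5.

9/5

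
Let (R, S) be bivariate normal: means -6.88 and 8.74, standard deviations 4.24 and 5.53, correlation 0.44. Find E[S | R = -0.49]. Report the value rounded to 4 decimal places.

12.4070

For a bivariate normal, E[S | R=x] = μ_S + ρ·(σ_S/σ_R)·(x − μ_R).
E[S | R=-0.49] = 8.74 + (0.44)·(5.53/4.24)·(-0.49 − (-6.88)) = 8.74 + (0.57387)·(6.39) = 12.4070.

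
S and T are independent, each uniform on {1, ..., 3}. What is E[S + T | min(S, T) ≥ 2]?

P(min(S, T) ≥ 2) = 4/9.
Summing (S+T)·P(x,y) over outcomes with min(S, T) ≥ 2 gives 20/9.
E[S + T | min(S, T) ≥ 2] = (20/9) / (4/9) = 5.

5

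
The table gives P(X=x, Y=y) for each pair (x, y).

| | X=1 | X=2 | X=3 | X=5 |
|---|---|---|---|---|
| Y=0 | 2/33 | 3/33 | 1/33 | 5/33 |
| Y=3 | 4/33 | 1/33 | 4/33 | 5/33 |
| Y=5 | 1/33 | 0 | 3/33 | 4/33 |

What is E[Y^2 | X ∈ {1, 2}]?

P(X ∈ {1, 2}) = 1/3.
Σ Y^2·P over the event = 0·(2/33) + 9·(4/33) + 25·(1/33) + 0·(3/33) + 9·(1/33) = 70/33.
E[Y^2 | X ∈ {1, 2}] = (70/33) / (1/3) = 70/11.

70/11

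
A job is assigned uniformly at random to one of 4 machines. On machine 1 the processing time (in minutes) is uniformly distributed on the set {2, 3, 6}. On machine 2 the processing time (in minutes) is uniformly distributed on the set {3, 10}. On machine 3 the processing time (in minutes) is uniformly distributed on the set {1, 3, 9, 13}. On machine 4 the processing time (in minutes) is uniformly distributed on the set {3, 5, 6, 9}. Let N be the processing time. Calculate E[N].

E[N | machine 1] = (2+3+6)/3 = 11/3.
E[N | machine 2] = (3+10)/2 = 13/2.
E[N | machine 3] = (1+3+9+13)/4 = 13/2.
E[N | machine 4] = (3+5+6+9)/4 = 23/4.
E[N] = (1/4)·(11/3) + (1/4)·(13/2) + (1/4)·(13/2) + (1/4)·(23/4) = 269/48.

269/48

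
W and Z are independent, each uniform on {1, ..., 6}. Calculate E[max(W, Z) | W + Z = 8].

P(W + Z = 8) = 5/36.
Summing max(W,Z)·P(x,y) over outcomes with W + Z = 8 gives 13/18.
E[max(W, Z) | W + Z = 8] = (13/18) / (5/36) = 26/5.

26/5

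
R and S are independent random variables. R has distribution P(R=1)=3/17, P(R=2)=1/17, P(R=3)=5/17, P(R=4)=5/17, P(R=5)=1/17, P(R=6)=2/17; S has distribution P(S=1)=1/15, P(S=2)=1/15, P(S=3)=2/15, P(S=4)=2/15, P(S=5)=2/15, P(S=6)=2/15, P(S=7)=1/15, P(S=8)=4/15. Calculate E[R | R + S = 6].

65/24

P(R + S = 6) = 8/85.
Summing R·P(x,y) over outcomes with R + S = 6 gives 13/51.
E[R | R + S = 6] = (13/51) / (8/85) = 65/24.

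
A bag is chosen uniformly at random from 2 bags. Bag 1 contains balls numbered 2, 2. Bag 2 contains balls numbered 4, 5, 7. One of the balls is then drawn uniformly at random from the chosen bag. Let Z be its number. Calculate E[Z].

11/3

E[Z | bag 1] = (2+2)/2 = 2.
E[Z | bag 2] = (4+5+7)/3 = 16/3.
By the law of total expectation,
E[Z] = (1/2)·(2) + (1/2)·(16/3) = 11/3.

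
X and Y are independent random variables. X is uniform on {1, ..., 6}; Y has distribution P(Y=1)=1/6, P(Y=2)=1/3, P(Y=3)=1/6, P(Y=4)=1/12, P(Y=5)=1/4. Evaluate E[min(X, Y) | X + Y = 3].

P(X + Y = 3) = 1/12.
Summing min(X,Y)·P(x,y) over outcomes with X + Y = 3 gives 1/12.
E[min(X, Y) | X + Y = 3] = (1/12) / (1/12) = 1.

1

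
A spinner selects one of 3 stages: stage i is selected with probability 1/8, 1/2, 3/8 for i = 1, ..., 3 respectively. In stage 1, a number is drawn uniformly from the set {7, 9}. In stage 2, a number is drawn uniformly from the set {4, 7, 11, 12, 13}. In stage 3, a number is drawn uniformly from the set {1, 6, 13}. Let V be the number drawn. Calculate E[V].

E[V | stage 1] = (7+9)/2 = 8.
E[V | stage 2] = (4+7+11+12+13)/5 = 47/5.
E[V | stage 3] = (1+6+13)/3 = 20/3.
By the law of total expectation,
E[V] = (1/8)·(8) + (1/2)·(47/5) + (3/8)·(20/3) = 41/5.

41/5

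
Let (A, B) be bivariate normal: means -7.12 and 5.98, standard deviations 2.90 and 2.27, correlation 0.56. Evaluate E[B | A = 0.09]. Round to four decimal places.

9.1405

E[B | A=x] = μ_B + ρ(σ_B/σ_A)(x − μ_A) for jointly normal variables.
E[B | A=0.09] = 5.98 + (0.56)·(2.27/2.90)·(0.09 − (-7.12)) = 5.98 + (0.438345)·(7.21) = 9.1405.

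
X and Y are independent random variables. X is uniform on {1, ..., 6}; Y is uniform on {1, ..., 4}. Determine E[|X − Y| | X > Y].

P(X > Y) = 7/12.
Summing |X−Y|·P(x,y) over outcomes with X > Y gives 17/12.
E[|X − Y| | X > Y] = (17/12) / (7/12) = 17/7.

17/7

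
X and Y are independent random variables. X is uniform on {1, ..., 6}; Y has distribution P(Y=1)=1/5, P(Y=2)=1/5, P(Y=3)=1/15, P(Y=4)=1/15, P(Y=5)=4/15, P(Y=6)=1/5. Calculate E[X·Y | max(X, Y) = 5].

95/7

P(max(X, Y) = 5) = 14/45.
Summing XY·P(x,y) over outcomes with max(X, Y) = 5 gives 38/9.
E[X·Y | max(X, Y) = 5] = (38/9) / (14/45) = 95/7.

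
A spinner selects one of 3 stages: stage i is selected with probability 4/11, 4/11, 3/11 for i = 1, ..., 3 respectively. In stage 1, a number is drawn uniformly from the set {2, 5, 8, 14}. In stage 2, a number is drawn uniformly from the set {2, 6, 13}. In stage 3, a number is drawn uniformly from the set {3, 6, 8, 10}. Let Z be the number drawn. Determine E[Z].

E[Z | stage 1] = (2+5+8+14)/4 = 29/4.
E[Z | stage 2] = (2+6+13)/3 = 7.
E[Z | stage 3] = (3+6+8+10)/4 = 27/4.
E[Z] = (4/11)·(29/4) + (4/11)·(7) + (3/11)·(27/4) = 309/44.

309/44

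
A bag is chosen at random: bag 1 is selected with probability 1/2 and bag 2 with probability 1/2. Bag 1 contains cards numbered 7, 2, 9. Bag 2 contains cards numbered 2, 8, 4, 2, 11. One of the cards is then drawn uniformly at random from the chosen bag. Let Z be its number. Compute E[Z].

57/10

E[Z | bag 1] = (7+2+9)/3 = 6.
E[Z | bag 2] = (2+8+4+2+11)/5 = 27/5.
E[Z] = (1/2)·(6) + (1/2)·(27/5) = 57/10.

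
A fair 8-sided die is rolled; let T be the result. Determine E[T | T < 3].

Given T < 3, T is equally likely to be any of {1, 2}.
E[T | T < 3] = (1 + 2) / 2 = 3/2.

3/2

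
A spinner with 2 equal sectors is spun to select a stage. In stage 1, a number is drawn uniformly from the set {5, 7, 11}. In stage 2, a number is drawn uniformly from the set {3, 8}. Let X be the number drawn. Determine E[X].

79/12

E[X | stage 1] = (5+7+11)/3 = 23/3.
E[X | stage 2] = (3+8)/2 = 11/2.
E[X] = (1/2)·(23/3) + (1/2)·(11/2) = 79/12.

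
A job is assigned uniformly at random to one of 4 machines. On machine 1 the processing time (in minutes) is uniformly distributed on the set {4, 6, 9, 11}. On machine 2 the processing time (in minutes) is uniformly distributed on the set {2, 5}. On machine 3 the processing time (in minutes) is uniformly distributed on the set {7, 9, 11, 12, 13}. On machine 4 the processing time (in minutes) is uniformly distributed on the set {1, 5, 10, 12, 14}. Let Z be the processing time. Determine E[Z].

E[Z | machine 1] = (4+6+9+11)/4 = 15/2.
E[Z | machine 2] = (2+5)/2 = 7/2.
E[Z | machine 3] = (7+9+11+12+13)/5 = 52/5.
E[Z | machine 4] = (1+5+10+12+14)/5 = 42/5.
E[Z] = (1/4)·(15/2) + (1/4)·(7/2) + (1/4)·(52/5) + (1/4)·(42/5) = 149/20.

149/20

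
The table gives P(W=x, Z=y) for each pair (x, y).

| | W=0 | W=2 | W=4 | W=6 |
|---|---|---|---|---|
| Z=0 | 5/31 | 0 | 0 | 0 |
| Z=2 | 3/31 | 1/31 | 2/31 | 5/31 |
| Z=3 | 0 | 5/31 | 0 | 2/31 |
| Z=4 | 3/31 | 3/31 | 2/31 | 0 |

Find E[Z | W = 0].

18/11

P(W = 0) = 11/31.
Σ Z·P over the event = 0·(5/31) + 2·(3/31) + 4·(3/31) = 18/31.
E[Z | W = 0] = (18/31) / (11/31) = 18/11.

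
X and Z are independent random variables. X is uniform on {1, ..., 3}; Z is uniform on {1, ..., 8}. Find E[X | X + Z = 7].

2

Outcomes with X + Z = 7: (1,6), (2,5), (3,4), each with probability 1/24.
E[X | X + Z = 7] = (1 + 2 + 3) / 3 = 2.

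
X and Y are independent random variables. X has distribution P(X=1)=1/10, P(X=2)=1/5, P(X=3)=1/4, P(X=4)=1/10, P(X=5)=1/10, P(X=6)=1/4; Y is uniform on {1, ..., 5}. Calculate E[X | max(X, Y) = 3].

P(max(X, Y) = 3) = 21/100.
Summing X·P(x,y) over outcomes with max(X, Y) = 3 gives 11/20.
E[X | max(X, Y) = 3] = (11/20) / (21/100) = 55/21.

55/21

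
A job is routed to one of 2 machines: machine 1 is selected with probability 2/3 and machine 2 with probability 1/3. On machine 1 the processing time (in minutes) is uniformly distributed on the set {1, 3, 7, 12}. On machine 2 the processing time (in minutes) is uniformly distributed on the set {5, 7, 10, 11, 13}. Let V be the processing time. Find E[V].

E[V | machine 1] = (1+3+7+12)/4 = 23/4.
E[V | machine 2] = (5+7+10+11+13)/5 = 46/5.
E[V] = (2/3)·(23/4) + (1/3)·(46/5) = 69/10.

69/10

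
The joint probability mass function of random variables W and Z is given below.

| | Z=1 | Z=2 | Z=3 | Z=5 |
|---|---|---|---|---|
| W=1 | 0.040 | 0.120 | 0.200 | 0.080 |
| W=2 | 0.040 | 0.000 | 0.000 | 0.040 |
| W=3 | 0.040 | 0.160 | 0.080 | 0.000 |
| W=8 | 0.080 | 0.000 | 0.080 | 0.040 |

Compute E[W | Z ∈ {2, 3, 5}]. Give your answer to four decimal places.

2.7000

P(Z ∈ {2, 3, 5}) = 0.800.
Σ W·P over the event = 1·(0.120) + 1·(0.200) + 1·(0.080) + 2·(0.040) + 3·(0.160) + 3·(0.080) + 8·(0.080) + 8·(0.040) = 2.160.
E[W | Z ∈ {2, 3, 5}] = (2.160) / (0.800) = 2.7000.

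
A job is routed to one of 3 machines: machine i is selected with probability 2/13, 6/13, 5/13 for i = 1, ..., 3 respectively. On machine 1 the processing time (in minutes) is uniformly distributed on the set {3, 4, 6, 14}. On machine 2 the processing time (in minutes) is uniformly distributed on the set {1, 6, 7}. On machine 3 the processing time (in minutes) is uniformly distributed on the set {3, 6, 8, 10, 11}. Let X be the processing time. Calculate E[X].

159/26

E[X | machine 1] = (3+4+6+14)/4 = 27/4.
E[X | machine 2] = (1+6+7)/3 = 14/3.
E[X | machine 3] = (3+6+8+10+11)/5 = 38/5.
E[X] = (2/13)·(27/4) + (6/13)·(14/3) + (5/13)·(38/5) = 159/26.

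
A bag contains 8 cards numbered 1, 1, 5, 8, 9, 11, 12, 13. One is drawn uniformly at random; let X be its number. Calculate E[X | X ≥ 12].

P(X ≥ 12) = 1/4.
Σ over the event: 12·1/8 + 13·1/8 = 25/8.
E[X | X ≥ 12] = (25/8) / (1/4) = 25/2.

25/2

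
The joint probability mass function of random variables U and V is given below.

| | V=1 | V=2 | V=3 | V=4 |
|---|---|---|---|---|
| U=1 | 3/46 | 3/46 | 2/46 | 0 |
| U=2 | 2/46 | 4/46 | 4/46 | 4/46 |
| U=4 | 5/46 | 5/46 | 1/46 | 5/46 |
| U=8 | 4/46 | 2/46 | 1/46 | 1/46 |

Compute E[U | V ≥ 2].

P(V ≥ 2) = 16/23.
Summing U·P(U=x,V=y) over the conditioning event gives 105/46.
E[U | V ≥ 2] = (105/46) / (16/23) = 105/32.

105/32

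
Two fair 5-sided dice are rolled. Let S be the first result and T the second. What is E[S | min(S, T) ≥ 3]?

Outcomes with min(S, T) ≥ 3: (3,3), (3,4), (3,5), (4,3), (4,4), (4,5), (5,3), (5,4), (5,5), each with probability 1/25.
E[S | min(S, T) ≥ 3] = (3 + 3 + 3 + 4 + 4 + 4 + 5 + 5 + 5) / 9 = 4.

4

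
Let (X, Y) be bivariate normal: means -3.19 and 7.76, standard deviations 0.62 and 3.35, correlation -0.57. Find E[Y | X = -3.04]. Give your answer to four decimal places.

7.2980

E[Y | X=x] = μ_Y + ρ(σ_Y/σ_X)(x − μ_X) for jointly normal variables.
E[Y | X=-3.04] = 7.76 + (-0.57)·(3.35/0.62)·(-3.04 − (-3.19)) = 7.76 + (-3.0798)·(0.15) = 7.2980.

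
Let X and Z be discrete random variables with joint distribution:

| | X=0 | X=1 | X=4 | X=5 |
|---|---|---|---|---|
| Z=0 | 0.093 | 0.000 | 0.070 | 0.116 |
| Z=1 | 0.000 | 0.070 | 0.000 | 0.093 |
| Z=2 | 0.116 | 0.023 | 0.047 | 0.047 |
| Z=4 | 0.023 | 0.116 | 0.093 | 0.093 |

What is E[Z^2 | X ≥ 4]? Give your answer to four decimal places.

6.1628

P(X ≥ 4) = 0.559.
Summing Z^2·P(X=x,Z=y) over the conditioning event gives 3.445.
E[Z^2 | X ≥ 4] = (3.445) / (0.559) = 6.1628.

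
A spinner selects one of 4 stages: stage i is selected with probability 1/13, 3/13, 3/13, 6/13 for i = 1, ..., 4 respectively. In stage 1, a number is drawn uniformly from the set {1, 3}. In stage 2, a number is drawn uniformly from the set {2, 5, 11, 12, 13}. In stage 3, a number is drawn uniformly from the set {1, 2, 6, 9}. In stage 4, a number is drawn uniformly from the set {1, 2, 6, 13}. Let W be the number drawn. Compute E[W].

E[W | stage 1] = (1+3)/2 = 2.
E[W | stage 2] = (2+5+11+12+13)/5 = 43/5.
E[W | stage 3] = (1+2+6+9)/4 = 9/2.
E[W | stage 4] = (1+2+6+13)/4 = 11/2.
E[W] = (1/13)·(2) + (3/13)·(43/5) + (3/13)·(9/2) + (6/13)·(11/2) = 743/130.

743/130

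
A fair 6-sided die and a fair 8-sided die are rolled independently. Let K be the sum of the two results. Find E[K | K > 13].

14

P(K > 13) = 1/48.
Σ over the event: 14·1/48 = 7/24.
E[K | K > 13] = (7/24) / (1/48) = 14.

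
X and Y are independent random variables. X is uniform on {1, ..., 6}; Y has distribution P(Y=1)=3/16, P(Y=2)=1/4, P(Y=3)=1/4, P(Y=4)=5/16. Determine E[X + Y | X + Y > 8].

P(X + Y > 8) = 7/48.
Summing (X+Y)·P(x,y) over outcomes with X + Y > 8 gives 131/96.
E[X + Y | X + Y > 8] = (131/96) / (7/48) = 131/14.

131/14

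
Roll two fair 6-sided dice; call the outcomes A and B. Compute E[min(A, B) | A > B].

P(A > B) = 5/12.
Summing min(A,B)·P(x,y) over outcomes with A > B gives 35/36.
E[min(A, B) | A > B] = (35/36) / (5/12) = 7/3.

7/3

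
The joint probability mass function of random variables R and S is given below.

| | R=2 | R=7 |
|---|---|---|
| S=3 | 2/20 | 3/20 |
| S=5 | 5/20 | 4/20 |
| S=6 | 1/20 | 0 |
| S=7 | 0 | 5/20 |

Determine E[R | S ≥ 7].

P(S ≥ 7) = 1/4.
Summing R·P(R=x,S=y) over the conditioning event gives 7/4.
E[R | S ≥ 7] = (7/4) / (1/4) = 7.

7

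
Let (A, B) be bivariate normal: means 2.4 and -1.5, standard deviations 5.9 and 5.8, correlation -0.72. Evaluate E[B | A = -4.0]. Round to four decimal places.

3.0299

E[B | A=x] = μ_B + ρ(σ_B/σ_A)(x − μ_A) for jointly normal variables.
E[B | A=-4.0] = -1.5 + (-0.72)·(5.8/5.9)·(-4.0 − (2.4)) = -1.5 + (-0.7078)·(-6.4) = 3.0299.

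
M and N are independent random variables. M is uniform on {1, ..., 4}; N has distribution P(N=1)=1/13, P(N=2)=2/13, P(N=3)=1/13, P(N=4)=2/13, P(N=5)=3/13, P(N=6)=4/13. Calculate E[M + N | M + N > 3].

113/16

P(M + N > 3) = 12/13.
Summing (M+N)·P(x,y) over outcomes with M + N > 3 gives 339/52.
E[M + N | M + N > 3] = (339/52) / (12/13) = 113/16.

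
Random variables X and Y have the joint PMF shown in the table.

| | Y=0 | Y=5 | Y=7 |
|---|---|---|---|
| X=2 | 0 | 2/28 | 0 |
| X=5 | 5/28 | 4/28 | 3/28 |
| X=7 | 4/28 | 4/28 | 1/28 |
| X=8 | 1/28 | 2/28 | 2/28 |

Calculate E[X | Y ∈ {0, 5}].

P(Y ∈ {0, 5}) = 11/14.
Σ X·P over the event = 2·(2/28) + 5·(5/28) + 5·(4/28) + 7·(4/28) + 7·(4/28) + 8·(1/28) + 8·(2/28) = 129/28.
E[X | Y ∈ {0, 5}] = (129/28) / (11/14) = 129/22.

129/22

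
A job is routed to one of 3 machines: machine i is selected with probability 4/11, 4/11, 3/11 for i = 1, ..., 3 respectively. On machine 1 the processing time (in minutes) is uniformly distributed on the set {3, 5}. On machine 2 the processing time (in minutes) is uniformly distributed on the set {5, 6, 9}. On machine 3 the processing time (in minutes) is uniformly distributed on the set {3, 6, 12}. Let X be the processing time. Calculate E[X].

E[X | machine 1] = (3+5)/2 = 4.
E[X | machine 2] = (5+6+9)/3 = 20/3.
E[X | machine 3] = (3+6+12)/3 = 7.
E[X] = (4/11)·(4) + (4/11)·(20/3) + (3/11)·(7) = 191/33.

191/33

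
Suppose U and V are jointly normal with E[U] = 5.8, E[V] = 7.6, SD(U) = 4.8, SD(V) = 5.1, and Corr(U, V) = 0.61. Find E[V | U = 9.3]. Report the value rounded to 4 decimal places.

9.8684

The regression of V on U has slope ρ·σ_V/σ_U and passes through (μ_U, μ_V).
E[V | U=9.3] = 7.6 + (0.61)·(5.1/4.8)·(9.3 − (5.8)) = 7.6 + (0.64812)·(3.5) = 9.8684.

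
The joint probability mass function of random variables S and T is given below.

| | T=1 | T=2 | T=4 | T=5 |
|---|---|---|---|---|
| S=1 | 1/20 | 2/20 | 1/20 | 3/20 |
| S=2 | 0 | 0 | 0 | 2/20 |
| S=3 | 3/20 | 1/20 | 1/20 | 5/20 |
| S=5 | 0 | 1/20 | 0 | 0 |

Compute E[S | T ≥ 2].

P(T ≥ 2) = 4/5.
Σ S·P over the event = 1·(2/20) + 1·(1/20) + 1·(3/20) + 2·(2/20) + 3·(1/20) + 3·(1/20) + 3·(5/20) + 5·(1/20) = 9/5.
E[S | T ≥ 2] = (9/5) / (4/5) = 9/4.

9/4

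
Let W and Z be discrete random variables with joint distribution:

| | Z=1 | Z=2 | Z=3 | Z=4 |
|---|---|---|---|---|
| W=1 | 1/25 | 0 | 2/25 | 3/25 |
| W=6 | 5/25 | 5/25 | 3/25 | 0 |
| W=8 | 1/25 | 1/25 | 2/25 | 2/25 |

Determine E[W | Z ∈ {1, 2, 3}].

113/20

P(Z ∈ {1, 2, 3}) = 4/5.
Summing W·P(W=x,Z=y) over the conditioning event gives 113/25.
E[W | Z ∈ {1, 2, 3}] = (113/25) / (4/5) = 113/20.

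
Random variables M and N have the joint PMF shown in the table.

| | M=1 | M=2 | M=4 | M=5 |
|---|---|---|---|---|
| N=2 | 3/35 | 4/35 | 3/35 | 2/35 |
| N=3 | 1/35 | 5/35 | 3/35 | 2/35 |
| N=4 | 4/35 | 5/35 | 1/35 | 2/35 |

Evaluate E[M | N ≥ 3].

P(N ≥ 3) = 23/35.
Summing M·P(M=x,N=y) over the conditioning event gives 61/35.
E[M | N ≥ 3] = (61/35) / (23/35) = 61/23.

61/23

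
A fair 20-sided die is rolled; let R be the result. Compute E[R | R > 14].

35/2

Given R > 14, R is equally likely to be any of {15, 16, 17, 18, 19, 20}.
E[R | R > 14] = (15 + 16 + 17 + 18 + 19 + 20) / 6 = 35/2.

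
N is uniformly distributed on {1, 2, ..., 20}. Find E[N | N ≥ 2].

11

P(N ≥ 2) = 19/20.
E[N | N ≥ 2] = (209/20) / (19/20) = 11.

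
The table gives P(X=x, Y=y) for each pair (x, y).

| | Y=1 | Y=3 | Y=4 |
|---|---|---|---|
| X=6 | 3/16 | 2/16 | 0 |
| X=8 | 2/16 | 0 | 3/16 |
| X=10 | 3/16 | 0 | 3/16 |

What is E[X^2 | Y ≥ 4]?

P(Y ≥ 4) = 3/8.
Summing X^2·P(X=x,Y=y) over the conditioning event gives 123/4.
E[X^2 | Y ≥ 4] = (123/4) / (3/8) = 82.

82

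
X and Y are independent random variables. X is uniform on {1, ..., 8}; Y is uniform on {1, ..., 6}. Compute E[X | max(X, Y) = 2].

5/3

Outcomes with max(X, Y) = 2: (1,2), (2,1), (2,2), each with probability 1/48.
E[X | max(X, Y) = 2] = (1 + 2 + 2) / 3 = 5/3.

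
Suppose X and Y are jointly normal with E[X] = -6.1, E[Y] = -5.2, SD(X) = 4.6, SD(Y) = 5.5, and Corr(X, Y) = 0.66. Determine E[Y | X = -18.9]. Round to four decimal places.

-15.3009

For a bivariate normal, E[Y | X=x] = μ_Y + ρ·(σ_Y/σ_X)·(x − μ_X).
E[Y | X=-18.9] = -5.2 + (0.66)·(5.5/4.6)·(-18.9 − (-6.1)) = -5.2 + (0.78913)·(-12.8) = -15.3009.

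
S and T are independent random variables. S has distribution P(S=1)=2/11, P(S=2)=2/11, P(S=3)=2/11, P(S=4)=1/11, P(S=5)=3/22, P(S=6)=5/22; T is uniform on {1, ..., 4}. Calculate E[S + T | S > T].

172/25

P(S > T) = 25/44.
Summing (S+T)·P(x,y) over outcomes with S > T gives 43/11.
E[S + T | S > T] = (43/11) / (25/44) = 172/25.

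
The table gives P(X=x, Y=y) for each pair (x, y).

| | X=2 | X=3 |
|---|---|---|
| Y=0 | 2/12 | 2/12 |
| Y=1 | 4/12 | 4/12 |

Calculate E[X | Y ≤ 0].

5/2

P(Y ≤ 0) = 1/3.
Σ X·P over the event = 2·(2/12) + 3·(2/12) = 5/6.
E[X | Y ≤ 0] = (5/6) / (1/3) = 5/2.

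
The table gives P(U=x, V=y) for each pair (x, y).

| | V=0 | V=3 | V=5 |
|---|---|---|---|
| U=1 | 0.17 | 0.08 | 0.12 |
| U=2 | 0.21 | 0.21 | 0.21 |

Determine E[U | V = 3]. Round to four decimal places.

P(V = 3) = 0.29.
Σ U·P over the event = 1·(0.08) + 2·(0.21) = 0.50.
E[U | V = 3] = (0.50) / (0.29) = 1.7241.

1.7241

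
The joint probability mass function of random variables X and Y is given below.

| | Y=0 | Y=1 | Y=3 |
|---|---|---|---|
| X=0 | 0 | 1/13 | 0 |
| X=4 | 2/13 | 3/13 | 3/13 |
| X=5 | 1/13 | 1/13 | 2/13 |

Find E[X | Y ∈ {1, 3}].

P(Y ∈ {1, 3}) = 10/13.
Σ X·P over the event = 0·(1/13) + 4·(3/13) + 4·(3/13) + 5·(1/13) + 5·(2/13) = 3.
E[X | Y ∈ {1, 3}] = (3) / (10/13) = 39/10.

39/10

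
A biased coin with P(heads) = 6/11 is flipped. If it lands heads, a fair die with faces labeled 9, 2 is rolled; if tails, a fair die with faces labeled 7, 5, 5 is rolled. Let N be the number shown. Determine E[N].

184/33

E[N | heads] = (9+2)/2 = 11/2.
E[N | tails] = (7+5+5)/3 = 17/3.
By the law of total expectation,
E[N] = (6/11)·(11/2) + (5/11)·(17/3) = 184/33.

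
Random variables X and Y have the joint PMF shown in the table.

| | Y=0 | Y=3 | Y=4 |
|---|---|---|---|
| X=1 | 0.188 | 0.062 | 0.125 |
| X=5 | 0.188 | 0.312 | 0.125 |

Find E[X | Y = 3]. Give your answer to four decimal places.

P(Y = 3) = 0.374.
Σ X·P over the event = 1·(0.062) + 5·(0.312) = 1.622.
E[X | Y = 3] = (1.622) / (0.374) = 4.3369.

4.3369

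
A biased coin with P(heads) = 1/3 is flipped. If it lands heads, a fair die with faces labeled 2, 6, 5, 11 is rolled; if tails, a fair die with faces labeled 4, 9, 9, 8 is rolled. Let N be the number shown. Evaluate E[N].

7

E[N | heads] = (2+6+5+11)/4 = 6.
E[N | tails] = (4+9+9+8)/4 = 15/2.
By the law of total expectation,
E[N] = (1/3)·(6) + (2/3)·(15/2) = 7.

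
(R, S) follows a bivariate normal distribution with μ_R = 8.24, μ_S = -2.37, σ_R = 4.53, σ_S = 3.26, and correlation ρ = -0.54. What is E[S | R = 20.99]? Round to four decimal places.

-7.3248

For a bivariate normal, E[S | R=x] = μ_S + ρ·(σ_S/σ_R)·(x − μ_R).
E[S | R=20.99] = -2.37 + (-0.54)·(3.26/4.53)·(20.99 − (8.24)) = -2.37 + (-0.38861)·(12.75) = -7.3248.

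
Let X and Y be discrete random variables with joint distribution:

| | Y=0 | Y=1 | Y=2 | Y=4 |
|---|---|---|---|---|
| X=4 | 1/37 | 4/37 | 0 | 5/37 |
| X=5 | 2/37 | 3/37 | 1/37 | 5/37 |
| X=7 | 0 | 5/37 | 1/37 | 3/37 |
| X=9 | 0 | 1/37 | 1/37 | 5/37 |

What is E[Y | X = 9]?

P(X = 9) = 7/37.
Σ Y·P over the event = 1·(1/37) + 2·(1/37) + 4·(5/37) = 23/37.
E[Y | X = 9] = (23/37) / (7/37) = 23/7.

23/7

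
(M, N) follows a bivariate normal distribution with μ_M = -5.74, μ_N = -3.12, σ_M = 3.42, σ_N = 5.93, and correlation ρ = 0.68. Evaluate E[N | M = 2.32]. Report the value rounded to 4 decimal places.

For a bivariate normal, E[N | M=x] = μ_N + ρ·(σ_N/σ_M)·(x − μ_M).
E[N | M=2.32] = -3.12 + (0.68)·(5.93/3.42)·(2.32 − (-5.74)) = -3.12 + (1.179064)·(8.06) = 6.3833.

6.3833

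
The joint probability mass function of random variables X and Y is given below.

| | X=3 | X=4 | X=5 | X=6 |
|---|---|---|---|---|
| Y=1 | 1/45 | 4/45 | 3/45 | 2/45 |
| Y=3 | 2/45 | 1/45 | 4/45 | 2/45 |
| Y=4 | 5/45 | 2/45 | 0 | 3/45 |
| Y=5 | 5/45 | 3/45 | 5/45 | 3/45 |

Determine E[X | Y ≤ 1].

P(Y ≤ 1) = 2/9.
Σ X·P over the event = 3·(1/45) + 4·(4/45) + 5·(3/45) + 6·(2/45) = 46/45.
E[X | Y ≤ 1] = (46/45) / (2/9) = 23/5.

23/5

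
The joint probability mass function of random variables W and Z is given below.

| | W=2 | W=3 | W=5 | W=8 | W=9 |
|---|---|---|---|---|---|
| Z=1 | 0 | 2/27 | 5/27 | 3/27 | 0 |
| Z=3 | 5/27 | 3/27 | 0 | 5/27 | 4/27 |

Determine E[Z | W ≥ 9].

3

P(W ≥ 9) = 4/27.
Σ Z·P over the event = 3·(4/27) = 4/9.
E[Z | W ≥ 9] = (4/9) / (4/27) = 3.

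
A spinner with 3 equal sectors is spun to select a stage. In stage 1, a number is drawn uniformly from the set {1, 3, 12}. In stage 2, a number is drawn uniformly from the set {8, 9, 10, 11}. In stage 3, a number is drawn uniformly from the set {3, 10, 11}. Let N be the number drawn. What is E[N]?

E[N | stage 1] = (1+3+12)/3 = 16/3.
E[N | stage 2] = (8+9+10+11)/4 = 19/2.
E[N | stage 3] = (3+10+11)/3 = 8.
By the law of total expectation,
E[N] = (1/3)·(16/3) + (1/3)·(19/2) + (1/3)·(8) = 137/18.

137/18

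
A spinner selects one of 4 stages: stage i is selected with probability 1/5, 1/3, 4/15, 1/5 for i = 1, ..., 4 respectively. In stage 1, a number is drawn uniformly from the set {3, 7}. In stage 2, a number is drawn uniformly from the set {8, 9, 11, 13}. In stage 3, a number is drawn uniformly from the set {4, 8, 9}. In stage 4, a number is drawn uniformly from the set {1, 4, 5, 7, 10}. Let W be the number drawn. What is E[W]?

E[W | stage 1] = (3+7)/2 = 5.
E[W | stage 2] = (8+9+11+13)/4 = 41/4.
E[W | stage 3] = (4+8+9)/3 = 7.
E[W | stage 4] = (1+4+5+7+10)/5 = 27/5.
E[W] = (1/5)·(5) + (1/3)·(41/4) + (4/15)·(7) + (1/5)·(27/5) = 2209/300.

2209/300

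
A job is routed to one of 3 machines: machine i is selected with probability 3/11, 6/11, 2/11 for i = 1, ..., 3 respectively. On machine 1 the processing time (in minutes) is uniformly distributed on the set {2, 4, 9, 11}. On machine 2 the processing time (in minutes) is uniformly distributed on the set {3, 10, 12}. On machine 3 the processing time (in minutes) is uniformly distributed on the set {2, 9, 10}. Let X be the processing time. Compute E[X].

E[X | machine 1] = (2+4+9+11)/4 = 13/2.
E[X | machine 2] = (3+10+12)/3 = 25/3.
E[X | machine 3] = (2+9+10)/3 = 7.
E[X] = (3/11)·(13/2) + (6/11)·(25/3) + (2/11)·(7) = 167/22.

167/22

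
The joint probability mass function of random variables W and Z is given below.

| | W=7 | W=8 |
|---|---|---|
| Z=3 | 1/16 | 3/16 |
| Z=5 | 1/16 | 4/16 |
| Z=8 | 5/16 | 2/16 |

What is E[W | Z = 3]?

31/4

P(Z = 3) = 1/4.
Σ W·P over the event = 7·(1/16) + 8·(3/16) = 31/16.
E[W | Z = 3] = (31/16) / (1/4) = 31/4.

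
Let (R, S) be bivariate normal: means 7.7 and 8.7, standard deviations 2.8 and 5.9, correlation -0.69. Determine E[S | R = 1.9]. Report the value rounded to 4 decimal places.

17.1328

The regression of S on R has slope ρ·σ_S/σ_R and passes through (μ_R, μ_S).
E[S | R=1.9] = 8.7 + (-0.69)·(5.9/2.8)·(1.9 − (7.7)) = 8.7 + (-1.45393)·(-5.8) = 17.1328.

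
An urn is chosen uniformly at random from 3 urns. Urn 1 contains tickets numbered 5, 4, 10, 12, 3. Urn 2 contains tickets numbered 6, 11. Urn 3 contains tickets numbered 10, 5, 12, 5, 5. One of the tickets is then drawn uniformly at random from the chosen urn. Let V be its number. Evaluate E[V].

227/30

E[V | urn 1] = (5+4+10+12+3)/5 = 34/5.
E[V | urn 2] = (6+11)/2 = 17/2.
E[V | urn 3] = (10+5+12+5+5)/5 = 37/5.
By the law of total expectation,
E[V] = (1/3)·(34/5) + (1/3)·(17/2) + (1/3)·(37/5) = 227/30.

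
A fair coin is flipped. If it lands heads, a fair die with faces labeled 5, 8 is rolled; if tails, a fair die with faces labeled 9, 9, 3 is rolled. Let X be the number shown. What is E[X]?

27/4

E[X | heads] = (5+8)/2 = 13/2.
E[X | tails] = (9+9+3)/3 = 7.
E[X] = (1/2)·(13/2) + (1/2)·(7) = 27/4.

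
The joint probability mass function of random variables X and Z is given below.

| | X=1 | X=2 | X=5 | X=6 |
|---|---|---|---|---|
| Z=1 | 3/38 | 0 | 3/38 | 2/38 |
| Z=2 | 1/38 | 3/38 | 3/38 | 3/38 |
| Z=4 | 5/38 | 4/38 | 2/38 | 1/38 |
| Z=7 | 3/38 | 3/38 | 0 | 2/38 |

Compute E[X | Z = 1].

15/4

P(Z = 1) = 4/19.
Σ X·P over the event = 1·(3/38) + 5·(3/38) + 6·(2/38) = 15/19.
E[X | Z = 1] = (15/19) / (4/19) = 15/4.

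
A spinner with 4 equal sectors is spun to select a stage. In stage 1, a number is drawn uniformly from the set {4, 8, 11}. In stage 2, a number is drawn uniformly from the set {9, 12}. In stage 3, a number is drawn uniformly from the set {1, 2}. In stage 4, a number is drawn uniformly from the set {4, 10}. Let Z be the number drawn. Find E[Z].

20/3

E[Z | stage 1] = (4+8+11)/3 = 23/3.
E[Z | stage 2] = (9+12)/2 = 21/2.
E[Z | stage 3] = (1+2)/2 = 3/2.
E[Z | stage 4] = (4+10)/2 = 7.
By the law of total expectation,
E[Z] = (1/4)·(23/3) + (1/4)·(21/2) + (1/4)·(3/2) + (1/4)·(7) = 20/3.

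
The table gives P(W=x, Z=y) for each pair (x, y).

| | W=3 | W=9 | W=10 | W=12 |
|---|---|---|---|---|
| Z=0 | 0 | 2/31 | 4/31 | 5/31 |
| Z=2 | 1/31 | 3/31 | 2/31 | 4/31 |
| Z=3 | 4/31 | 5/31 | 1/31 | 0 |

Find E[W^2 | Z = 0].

P(Z = 0) = 11/31.
Σ W^2·P over the event = 81·(2/31) + 100·(4/31) + 144·(5/31) = 1282/31.
E[W^2 | Z = 0] = (1282/31) / (11/31) = 1282/11.

1282/11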